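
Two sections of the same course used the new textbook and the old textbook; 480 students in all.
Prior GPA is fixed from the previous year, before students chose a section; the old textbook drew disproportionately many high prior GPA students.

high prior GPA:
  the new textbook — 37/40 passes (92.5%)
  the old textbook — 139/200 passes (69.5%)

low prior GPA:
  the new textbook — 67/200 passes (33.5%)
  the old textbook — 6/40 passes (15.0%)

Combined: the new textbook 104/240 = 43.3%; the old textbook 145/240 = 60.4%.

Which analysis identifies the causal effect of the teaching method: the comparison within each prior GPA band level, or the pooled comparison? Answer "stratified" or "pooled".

stratified

The stratified and pooled comparisons disagree (the new textbook wins within each prior GPA band; the old textbook wins overall), so the answer turns on the causal role of prior GPA band.
Prior GPA band differs across teaching methods for reasons unrelated to any effect of the teaching method itself, and it separately predicts the outcome — a classic confounder. We must compare within prior GPA band levels.
Within each level — high prior GPA: 92.5% vs 69.5%; low prior GPA: 33.5% vs 15.0% — the new textbook is higher every time.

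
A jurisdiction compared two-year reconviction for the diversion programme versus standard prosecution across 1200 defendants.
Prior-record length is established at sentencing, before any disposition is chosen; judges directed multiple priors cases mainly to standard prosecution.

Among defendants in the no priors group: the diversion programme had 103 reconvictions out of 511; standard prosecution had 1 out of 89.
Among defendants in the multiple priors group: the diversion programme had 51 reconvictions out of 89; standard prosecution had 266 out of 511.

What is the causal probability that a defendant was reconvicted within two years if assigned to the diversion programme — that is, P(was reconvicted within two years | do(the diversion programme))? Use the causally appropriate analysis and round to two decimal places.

The imbalance in prior-record length arose from how defendants were allocated, not from anything the disposition did; and prior-record length independently affects the outcome. The pooled gap is confounded — condition on prior-record length.
Standardising the diversion programme to the population prior-record length mix: 0.500·103/511 + 0.500·51/89 = 0.387.

0.39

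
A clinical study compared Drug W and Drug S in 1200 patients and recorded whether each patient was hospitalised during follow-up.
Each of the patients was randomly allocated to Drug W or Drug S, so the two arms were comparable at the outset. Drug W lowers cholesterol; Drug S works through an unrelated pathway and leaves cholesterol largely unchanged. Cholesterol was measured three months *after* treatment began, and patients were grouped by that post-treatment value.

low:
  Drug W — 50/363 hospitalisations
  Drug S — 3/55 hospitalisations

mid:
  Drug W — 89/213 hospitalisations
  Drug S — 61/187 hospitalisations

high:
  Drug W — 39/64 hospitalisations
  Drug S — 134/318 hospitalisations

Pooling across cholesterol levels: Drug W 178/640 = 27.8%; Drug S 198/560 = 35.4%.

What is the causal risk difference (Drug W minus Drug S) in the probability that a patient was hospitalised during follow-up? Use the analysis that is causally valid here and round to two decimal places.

Within every cholesterol level Drug S has the lower rate, yet pooled Drug W does — Simpson's reversal.
Cholesterol is downstream of the drug. One should not condition on a consequence of treatment, so the overall rates are the right comparison.
The causal difference is the pooled difference: 0.278 − 0.354 = -0.075.

-0.08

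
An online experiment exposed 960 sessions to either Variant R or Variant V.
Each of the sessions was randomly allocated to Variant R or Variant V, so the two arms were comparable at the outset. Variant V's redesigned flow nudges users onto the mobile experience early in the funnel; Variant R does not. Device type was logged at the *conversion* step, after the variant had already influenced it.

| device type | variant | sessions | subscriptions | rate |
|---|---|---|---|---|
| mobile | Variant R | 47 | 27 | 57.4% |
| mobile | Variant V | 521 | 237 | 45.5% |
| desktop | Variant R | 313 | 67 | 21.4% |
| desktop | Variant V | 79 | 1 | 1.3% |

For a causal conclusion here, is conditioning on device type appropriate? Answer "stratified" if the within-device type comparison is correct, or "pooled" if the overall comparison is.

pooled

Stratifying would compare variants among sessions the variants themselves sorted into device type groups — a form of selection on an intermediate. The unconditioned pooled rates give the total causal effect.
Pooled: Variant R 26.1% vs Variant V 39.7%; Variant V is higher overall.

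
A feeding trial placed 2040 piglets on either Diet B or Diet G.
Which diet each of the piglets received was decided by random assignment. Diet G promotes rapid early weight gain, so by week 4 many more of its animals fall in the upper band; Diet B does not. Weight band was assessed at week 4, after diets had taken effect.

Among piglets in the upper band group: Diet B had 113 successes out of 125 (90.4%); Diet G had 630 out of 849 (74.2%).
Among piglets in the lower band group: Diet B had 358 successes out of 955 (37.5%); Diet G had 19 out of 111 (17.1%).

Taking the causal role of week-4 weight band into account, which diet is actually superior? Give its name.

Diet G

The week-4 weight band-specific comparison favours Diet B throughout, but the pooled figures favour Diet G. The question is whether to condition on week-4 weight band.
Stratifying would compare diets among piglets the diets themselves sorted into week-4 weight band groups — a form of selection on an intermediate. The unconditioned pooled rates give the total causal effect.
Pooled: Diet B 43.6% vs Diet G 67.6%; Diet G is higher overall.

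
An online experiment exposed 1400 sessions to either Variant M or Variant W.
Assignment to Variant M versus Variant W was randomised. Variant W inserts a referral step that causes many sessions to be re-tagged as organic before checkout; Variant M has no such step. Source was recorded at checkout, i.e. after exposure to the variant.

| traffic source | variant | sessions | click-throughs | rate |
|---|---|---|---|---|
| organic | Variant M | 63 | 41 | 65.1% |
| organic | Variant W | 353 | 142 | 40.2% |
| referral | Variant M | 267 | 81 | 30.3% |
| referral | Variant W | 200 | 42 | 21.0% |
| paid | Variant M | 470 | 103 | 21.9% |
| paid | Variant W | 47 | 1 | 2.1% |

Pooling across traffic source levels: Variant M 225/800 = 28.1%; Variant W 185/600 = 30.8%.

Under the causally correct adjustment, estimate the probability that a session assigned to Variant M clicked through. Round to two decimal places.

Traffic source is recorded after the variant and is itself shifted by it — it sits on the causal path from variant to outcome. Conditioning on a mediator would strip out part of the effect we want; the pooled comparison gives the total causal effect.
So P(outcome | do(Variant M)) is just the pooled rate for Variant M: 225/800 = 0.281.

0.28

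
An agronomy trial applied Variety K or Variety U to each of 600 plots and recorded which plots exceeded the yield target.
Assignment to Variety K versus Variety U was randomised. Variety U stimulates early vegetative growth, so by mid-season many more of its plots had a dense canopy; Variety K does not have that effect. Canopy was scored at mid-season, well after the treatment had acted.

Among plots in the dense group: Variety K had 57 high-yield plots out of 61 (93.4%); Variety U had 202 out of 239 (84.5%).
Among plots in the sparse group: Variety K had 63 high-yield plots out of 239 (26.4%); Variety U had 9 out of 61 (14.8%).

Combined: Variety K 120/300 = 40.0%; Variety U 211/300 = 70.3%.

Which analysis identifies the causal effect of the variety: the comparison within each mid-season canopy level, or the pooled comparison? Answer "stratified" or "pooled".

pooled

The stratified and pooled comparisons disagree (Variety K wins within each mid-season canopy; Variety U wins overall), so the answer turns on the causal role of mid-season canopy.
Mid-season canopy lies on the pathway variety → mid-season canopy → outcome, so adjusting for it blocks the indirect effect. For the total causal effect of variety, use the unadjusted pooled rates.
Pooled: Variety K 40.0% vs Variety U 70.3%; Variety U is higher overall.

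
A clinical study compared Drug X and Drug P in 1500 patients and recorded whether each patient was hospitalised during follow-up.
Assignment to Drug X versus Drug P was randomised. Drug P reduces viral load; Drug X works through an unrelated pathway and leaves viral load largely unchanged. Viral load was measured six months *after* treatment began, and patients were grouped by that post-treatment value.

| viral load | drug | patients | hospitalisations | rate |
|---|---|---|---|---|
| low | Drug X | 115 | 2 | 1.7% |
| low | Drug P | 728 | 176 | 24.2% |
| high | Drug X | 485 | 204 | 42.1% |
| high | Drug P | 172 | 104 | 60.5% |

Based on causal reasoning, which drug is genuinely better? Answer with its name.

Drug P

Viral load here is a post-treatment variable shaped by the drug; conditioning on it would introduce bias rather than remove it. The overall comparison is the causal one.
Pooled: Drug X 34.3% vs Drug P 31.1%; Drug P is lower overall.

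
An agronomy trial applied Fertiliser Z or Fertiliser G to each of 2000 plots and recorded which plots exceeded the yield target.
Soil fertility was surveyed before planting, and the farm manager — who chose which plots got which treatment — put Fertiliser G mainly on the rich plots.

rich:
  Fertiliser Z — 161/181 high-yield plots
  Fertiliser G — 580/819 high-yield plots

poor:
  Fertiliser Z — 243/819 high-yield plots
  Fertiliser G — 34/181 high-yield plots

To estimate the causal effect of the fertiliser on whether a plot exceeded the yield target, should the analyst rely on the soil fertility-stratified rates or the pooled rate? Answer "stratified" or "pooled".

Within every soil fertility level Fertiliser Z has the higher rate, yet pooled Fertiliser G does — Simpson's reversal.
Nothing the fertiliser does changes soil fertility; the imbalance is an allocation artefact. With soil fertility also predicting the outcome, the pooled figure is confounded, and the within-stratum comparison is the causal one.
Within each level — rich: 89.0% vs 70.8%; poor: 29.7% vs 18.8% — Fertiliser Z is higher every time.

stratified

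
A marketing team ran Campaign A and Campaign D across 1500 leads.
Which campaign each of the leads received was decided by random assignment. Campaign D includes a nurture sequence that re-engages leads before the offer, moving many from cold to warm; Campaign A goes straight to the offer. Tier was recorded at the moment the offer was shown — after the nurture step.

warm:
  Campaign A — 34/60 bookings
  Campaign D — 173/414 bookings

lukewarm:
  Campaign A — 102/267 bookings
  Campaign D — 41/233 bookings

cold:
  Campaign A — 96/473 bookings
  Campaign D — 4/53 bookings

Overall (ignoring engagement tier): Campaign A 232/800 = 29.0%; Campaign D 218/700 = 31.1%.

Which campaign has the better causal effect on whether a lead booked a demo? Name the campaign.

Campaign D

The stratified and pooled comparisons disagree (Campaign A wins within each engagement tier; Campaign D wins overall), so the answer turns on the causal role of engagement tier.
Stratifying would compare campaigns among leads the campaigns themselves sorted into engagement tier groups — a form of selection on an intermediate. The unconditioned pooled rates give the total causal effect.
Pooled: Campaign A 29.0% vs Campaign D 31.1%; Campaign D is higher overall.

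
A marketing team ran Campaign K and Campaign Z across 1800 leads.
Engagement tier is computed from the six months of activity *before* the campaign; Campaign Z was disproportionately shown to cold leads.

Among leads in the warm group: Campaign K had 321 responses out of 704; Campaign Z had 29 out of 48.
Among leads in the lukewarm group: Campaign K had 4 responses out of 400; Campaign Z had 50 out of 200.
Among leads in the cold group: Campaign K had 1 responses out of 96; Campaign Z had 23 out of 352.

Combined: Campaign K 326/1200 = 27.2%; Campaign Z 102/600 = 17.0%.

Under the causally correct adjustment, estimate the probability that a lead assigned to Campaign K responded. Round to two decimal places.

Engagement tier is set before the campaign has any effect — it is not caused by the campaign — and it independently drives the outcome. That makes it a confounder, so the causal comparison is within engagement tier levels.
Standardising Campaign K to the population engagement tier mix: 0.418·321/704 + 0.333·4/400 + 0.249·1/96 = 0.196.

0.20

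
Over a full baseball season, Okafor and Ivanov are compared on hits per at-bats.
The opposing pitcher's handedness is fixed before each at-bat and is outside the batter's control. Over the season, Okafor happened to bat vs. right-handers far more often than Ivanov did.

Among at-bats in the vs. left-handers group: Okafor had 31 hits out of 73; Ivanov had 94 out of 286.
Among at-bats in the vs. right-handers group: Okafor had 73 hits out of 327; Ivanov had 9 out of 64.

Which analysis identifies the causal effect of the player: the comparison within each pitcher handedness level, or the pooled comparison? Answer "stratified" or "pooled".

Since pitcher handedness is a pre-existing factor (not a product of the player) and it affects the outcome on its own, it is a confounder. The stratified rates, not the pooled rate, identify the causal effect.
Within each level — vs. left-handers: 42.5% vs 32.9%; vs. right-handers: 22.3% vs 14.1% — Okafor is higher every time.

stratified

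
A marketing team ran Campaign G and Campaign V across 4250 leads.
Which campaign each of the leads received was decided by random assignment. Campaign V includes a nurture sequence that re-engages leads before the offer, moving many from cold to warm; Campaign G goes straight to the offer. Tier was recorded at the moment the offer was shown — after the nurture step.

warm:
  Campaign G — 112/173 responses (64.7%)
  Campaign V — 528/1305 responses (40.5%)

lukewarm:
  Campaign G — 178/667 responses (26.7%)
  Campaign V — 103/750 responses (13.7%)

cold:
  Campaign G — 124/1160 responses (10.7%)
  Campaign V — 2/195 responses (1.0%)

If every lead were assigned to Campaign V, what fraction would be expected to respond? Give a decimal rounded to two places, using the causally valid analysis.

Engagement tier here is a post-treatment variable shaped by the campaign; conditioning on it would introduce bias rather than remove it. The overall comparison is the causal one.
So P(outcome | do(Campaign V)) is just the pooled rate for Campaign V: 633/2250 = 0.281.

0.28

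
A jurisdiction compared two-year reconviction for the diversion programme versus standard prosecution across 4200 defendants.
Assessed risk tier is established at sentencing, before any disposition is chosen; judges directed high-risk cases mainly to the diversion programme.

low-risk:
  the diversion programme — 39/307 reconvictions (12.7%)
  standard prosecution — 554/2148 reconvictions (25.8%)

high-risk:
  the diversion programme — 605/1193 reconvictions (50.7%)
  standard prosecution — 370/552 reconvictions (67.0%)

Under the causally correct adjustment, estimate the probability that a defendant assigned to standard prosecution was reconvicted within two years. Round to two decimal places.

Within every assessed risk tier level the diversion programme has the lower rate, yet pooled standard prosecution does — Simpson's reversal.
The imbalance in assessed risk tier arose from how defendants were allocated, not from anything the disposition did; and assessed risk tier independently affects the outcome. The pooled gap is confounded — condition on assessed risk tier.
Standardising standard prosecution to the population assessed risk tier mix: 0.585·554/2148 + 0.415·370/552 = 0.429.

0.43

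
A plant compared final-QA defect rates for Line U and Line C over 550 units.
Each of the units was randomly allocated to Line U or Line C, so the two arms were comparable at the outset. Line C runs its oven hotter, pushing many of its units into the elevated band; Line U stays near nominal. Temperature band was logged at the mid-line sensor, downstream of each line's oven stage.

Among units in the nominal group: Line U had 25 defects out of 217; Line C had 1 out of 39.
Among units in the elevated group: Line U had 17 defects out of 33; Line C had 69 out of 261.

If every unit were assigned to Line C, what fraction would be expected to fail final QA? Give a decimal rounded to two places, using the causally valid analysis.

Within every in-process temperature band level Line C has the lower rate, yet pooled Line U does — Simpson's reversal.
In-process temperature band is downstream of the line. One should not condition on a consequence of treatment, so the overall rates are the right comparison.
So P(outcome | do(Line C)) is just the pooled rate for Line C: 70/300 = 0.233.

0.23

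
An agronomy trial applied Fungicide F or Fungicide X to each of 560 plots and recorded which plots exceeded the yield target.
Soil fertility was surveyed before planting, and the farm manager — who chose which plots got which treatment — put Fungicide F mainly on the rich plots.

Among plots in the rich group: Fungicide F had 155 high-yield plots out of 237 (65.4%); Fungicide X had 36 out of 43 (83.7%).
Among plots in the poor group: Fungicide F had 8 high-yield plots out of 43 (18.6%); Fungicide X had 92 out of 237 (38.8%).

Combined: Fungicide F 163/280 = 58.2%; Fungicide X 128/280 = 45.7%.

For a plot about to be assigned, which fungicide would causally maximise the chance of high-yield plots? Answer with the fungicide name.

Fungicide X

Fungicide X is higher inside every soil fertility stratum but Fungicide F is higher in aggregate. Whether to stratify depends on how soil fertility relates to the fungicide.
Here soil fertility is a common cause — it drives both which fungicide a case falls under and the outcome. The crude comparison mixes populations; the stratum-specific rates are the causally relevant ones.
Within each level — rich: 65.4% vs 83.7%; poor: 18.6% vs 38.8% — Fungicide X is higher every time.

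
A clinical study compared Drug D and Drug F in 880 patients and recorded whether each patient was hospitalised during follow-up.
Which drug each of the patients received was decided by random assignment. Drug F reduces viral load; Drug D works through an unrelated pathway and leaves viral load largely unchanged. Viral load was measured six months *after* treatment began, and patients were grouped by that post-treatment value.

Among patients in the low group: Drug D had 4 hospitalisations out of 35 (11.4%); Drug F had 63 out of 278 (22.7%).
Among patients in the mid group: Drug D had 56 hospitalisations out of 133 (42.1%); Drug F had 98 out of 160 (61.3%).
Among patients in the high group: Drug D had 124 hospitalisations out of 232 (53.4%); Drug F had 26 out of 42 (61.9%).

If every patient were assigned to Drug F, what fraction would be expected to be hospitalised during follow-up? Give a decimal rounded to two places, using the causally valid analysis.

0.39

Viral load is recorded after the drug and is itself shifted by it — it sits on the causal path from drug to outcome. Conditioning on a mediator would strip out part of the effect we want; the pooled comparison gives the total causal effect.
So P(outcome | do(Drug F)) is just the pooled rate for Drug F: 187/480 = 0.390.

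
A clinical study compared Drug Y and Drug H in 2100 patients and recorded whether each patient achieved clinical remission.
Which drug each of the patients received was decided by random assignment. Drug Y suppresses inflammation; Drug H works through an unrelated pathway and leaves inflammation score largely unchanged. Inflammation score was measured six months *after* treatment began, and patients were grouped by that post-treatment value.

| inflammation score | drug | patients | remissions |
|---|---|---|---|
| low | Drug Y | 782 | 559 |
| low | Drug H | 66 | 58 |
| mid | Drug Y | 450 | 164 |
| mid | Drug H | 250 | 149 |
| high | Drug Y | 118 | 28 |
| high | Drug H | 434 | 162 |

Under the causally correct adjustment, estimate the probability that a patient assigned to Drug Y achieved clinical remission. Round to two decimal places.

Drug H is higher inside every inflammation score stratum but Drug Y is higher in aggregate. Whether to stratify depends on how inflammation score relates to the drug.
Inflammation score is recorded after the drug and is itself shifted by it — it sits on the causal path from drug to outcome. Conditioning on a mediator would strip out part of the effect we want; the pooled comparison gives the total causal effect.
So P(outcome | do(Drug Y)) is just the pooled rate for Drug Y: 751/1350 = 0.556.

0.56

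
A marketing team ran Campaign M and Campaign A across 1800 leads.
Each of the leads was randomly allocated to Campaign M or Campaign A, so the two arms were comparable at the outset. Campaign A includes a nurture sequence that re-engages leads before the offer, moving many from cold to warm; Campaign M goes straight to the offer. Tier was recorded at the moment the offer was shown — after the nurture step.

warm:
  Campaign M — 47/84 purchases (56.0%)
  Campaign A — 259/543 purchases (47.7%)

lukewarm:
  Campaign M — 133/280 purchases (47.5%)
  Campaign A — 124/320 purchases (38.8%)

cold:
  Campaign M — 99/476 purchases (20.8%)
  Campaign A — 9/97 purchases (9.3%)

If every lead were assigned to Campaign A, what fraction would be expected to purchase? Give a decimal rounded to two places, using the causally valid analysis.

Stratifying would compare campaigns among leads the campaigns themselves sorted into engagement tier groups — a form of selection on an intermediate. The unconditioned pooled rates give the total causal effect.
So P(outcome | do(Campaign A)) is just the pooled rate for Campaign A: 392/960 = 0.408.

0.41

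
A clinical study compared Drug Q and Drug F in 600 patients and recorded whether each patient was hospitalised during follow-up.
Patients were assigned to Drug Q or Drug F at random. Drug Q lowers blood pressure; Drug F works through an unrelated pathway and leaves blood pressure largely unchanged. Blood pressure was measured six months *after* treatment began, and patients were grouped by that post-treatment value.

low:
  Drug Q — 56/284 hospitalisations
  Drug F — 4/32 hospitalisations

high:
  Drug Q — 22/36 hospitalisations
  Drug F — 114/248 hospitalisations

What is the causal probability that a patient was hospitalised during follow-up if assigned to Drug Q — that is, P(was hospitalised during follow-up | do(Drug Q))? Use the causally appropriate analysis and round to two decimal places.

Blood pressure lies on the pathway drug → blood pressure → outcome, so adjusting for it blocks the indirect effect. For the total causal effect of drug, use the unadjusted pooled rates.
So P(outcome | do(Drug Q)) is just the pooled rate for Drug Q: 78/320 = 0.244.

0.24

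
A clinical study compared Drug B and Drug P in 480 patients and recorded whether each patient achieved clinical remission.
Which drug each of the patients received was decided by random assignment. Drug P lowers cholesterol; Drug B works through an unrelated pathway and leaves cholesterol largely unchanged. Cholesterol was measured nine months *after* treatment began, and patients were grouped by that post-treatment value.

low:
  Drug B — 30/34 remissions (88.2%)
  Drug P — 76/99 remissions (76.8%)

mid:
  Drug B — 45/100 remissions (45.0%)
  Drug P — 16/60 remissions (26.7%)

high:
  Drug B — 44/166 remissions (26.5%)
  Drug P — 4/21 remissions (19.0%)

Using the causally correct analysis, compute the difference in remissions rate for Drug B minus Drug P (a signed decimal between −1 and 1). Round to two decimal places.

-0.14

Cholesterol here is a post-treatment variable shaped by the drug; conditioning on it would introduce bias rather than remove it. The overall comparison is the causal one.
The causal difference is the pooled difference: 0.397 − 0.533 = -0.137.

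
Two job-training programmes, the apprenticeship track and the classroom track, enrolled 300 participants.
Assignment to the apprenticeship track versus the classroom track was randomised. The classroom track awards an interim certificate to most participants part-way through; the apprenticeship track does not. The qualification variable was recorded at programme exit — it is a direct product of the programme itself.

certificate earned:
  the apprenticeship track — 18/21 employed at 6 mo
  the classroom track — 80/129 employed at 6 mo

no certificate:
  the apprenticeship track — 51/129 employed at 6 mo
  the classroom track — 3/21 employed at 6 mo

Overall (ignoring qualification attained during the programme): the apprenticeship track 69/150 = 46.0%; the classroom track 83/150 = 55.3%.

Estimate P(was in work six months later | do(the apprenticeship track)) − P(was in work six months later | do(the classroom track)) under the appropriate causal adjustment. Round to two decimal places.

the apprenticeship track is higher inside every qualification attained during the programme stratum but the classroom track is higher in aggregate. Whether to stratify depends on how qualification attained during the programme relates to the programme.
Because the programme influences qualification attained during the programme, qualification attained during the programme is a post-treatment mediator, not a confounder. Stratifying on it would bias the estimate; the causal effect is the crude pooled difference.
The causal difference is the pooled difference: 0.460 − 0.553 = -0.093.

-0.09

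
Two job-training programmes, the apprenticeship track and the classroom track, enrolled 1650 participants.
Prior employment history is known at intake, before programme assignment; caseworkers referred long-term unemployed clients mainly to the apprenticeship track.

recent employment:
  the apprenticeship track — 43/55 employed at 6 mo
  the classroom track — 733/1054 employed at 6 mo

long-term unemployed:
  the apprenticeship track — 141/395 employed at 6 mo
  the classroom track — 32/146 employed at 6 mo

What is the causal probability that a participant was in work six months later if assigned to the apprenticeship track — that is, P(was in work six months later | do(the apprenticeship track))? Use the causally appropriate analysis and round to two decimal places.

0.64

Prior employment history differs across programmes for reasons unrelated to any effect of the programme itself, and it separately predicts the outcome — a classic confounder. We must compare within prior employment history levels.
Standardising the apprenticeship track to the population prior employment history mix: 0.672·43/55 + 0.328·141/395 = 0.643.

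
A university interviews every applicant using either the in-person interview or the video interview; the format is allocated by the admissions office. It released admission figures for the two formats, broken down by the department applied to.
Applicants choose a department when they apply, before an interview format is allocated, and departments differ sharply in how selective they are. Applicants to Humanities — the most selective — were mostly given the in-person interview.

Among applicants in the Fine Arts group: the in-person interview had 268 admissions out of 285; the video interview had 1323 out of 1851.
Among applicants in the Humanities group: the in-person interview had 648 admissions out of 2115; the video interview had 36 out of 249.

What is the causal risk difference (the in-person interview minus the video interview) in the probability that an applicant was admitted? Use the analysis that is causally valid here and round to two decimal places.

+0.19

the in-person interview is higher inside every department stratum but the video interview is higher in aggregate. Whether to stratify depends on how department relates to the interview format.
Department is set before the interview format has any effect — it is not caused by the interview format — and it independently drives the outcome. That makes it a confounder, so the causal comparison is within department levels.
Adjusting over the population distribution of department: 0.475·(0.940−0.715) + 0.525·(0.306−0.145) = +0.192.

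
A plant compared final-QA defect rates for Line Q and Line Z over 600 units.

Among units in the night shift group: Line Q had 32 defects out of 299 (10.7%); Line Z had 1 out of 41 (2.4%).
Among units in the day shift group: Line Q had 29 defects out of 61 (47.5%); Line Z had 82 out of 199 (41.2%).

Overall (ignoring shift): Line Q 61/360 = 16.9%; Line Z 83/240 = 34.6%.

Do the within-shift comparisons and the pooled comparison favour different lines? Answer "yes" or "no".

Within each shift level (night shift 10.7% vs 2.4%; day shift 47.5% vs 41.2%), Line Z has the lower rate every time. Pooled: 16.9% vs 34.6% — Line Q has the lower rate overall. The two comparisons disagree.

yes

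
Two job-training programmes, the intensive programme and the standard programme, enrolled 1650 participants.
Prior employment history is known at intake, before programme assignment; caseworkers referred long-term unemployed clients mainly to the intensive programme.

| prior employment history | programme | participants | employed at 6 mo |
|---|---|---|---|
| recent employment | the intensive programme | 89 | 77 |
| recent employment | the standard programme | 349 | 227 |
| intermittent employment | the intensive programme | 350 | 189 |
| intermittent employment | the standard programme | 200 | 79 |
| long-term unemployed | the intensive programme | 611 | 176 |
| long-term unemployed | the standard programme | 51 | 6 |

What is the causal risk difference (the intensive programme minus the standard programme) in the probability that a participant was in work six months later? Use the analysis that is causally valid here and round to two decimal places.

Prior employment history is set before the programme has any effect — it is not caused by the programme — and it independently drives the outcome. That makes it a confounder, so the causal comparison is within prior employment history levels.
Adjusting over the population distribution of prior employment history: 0.265·(0.865−0.650) + 0.333·(0.540−0.395) + 0.401·(0.288−0.118) = +0.174.

+0.17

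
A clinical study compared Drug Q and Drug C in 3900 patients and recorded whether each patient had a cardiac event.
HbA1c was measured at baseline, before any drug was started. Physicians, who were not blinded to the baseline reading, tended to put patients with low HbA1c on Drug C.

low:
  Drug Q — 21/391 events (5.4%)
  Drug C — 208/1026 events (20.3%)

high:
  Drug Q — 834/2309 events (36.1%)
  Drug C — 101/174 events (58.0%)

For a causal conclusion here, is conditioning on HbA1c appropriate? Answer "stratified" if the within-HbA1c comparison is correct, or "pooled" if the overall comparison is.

stratified

The HbA1c-specific comparison favours Drug Q throughout, but the pooled figures favour Drug C. The question is whether to condition on HbA1c.
HbA1c differs across drugs for reasons unrelated to any effect of the drug itself, and it separately predicts the outcome — a classic confounder. We must compare within HbA1c levels.
Within each level — low: 5.4% vs 20.3%; high: 36.1% vs 58.0% — Drug Q is lower every time.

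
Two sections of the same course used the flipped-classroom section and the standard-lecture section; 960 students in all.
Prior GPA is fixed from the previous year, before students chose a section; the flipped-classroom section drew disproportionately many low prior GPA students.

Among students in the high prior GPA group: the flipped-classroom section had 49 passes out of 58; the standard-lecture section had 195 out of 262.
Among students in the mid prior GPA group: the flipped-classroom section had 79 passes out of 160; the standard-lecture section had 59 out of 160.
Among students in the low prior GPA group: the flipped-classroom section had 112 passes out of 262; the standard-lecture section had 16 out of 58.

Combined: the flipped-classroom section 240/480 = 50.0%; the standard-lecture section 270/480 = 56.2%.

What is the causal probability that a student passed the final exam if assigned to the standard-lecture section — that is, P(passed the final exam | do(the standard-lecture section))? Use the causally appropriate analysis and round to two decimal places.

Prior GPA band satisfies the back-door criterion: it is not a descendant of the teaching method, and it blocks the spurious path from teaching method to outcome. Adjusting for it (i.e., using the within-prior GPA band rates) gives the causal effect.
Standardising the standard-lecture section to the population prior GPA band mix: 0.333·195/262 + 0.333·59/160 + 0.333·16/58 = 0.463.

0.46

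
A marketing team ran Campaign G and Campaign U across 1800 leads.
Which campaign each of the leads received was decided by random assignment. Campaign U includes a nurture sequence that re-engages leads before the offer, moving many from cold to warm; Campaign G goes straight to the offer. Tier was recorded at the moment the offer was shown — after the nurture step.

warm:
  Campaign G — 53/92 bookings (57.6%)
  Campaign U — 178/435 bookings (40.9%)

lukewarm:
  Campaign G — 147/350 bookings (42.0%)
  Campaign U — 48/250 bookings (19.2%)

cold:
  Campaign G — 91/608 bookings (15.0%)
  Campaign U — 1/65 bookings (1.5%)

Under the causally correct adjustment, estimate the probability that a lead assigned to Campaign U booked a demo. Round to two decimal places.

0.30

Campaign G is higher inside every engagement tier stratum but Campaign U is higher in aggregate. Whether to stratify depends on how engagement tier relates to the campaign.
Engagement tier here is a post-treatment variable shaped by the campaign; conditioning on it would introduce bias rather than remove it. The overall comparison is the causal one.
So P(outcome | do(Campaign U)) is just the pooled rate for Campaign U: 227/750 = 0.303.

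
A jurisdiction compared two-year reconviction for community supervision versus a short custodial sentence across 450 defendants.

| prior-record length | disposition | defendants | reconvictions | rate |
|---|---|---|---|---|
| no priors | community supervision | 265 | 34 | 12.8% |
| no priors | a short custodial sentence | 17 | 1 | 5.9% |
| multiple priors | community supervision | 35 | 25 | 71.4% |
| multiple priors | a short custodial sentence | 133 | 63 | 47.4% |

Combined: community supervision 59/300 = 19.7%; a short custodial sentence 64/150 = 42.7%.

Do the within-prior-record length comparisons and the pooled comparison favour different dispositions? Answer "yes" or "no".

yes

Within each prior-record length level (no priors 12.8% vs 5.9%; multiple priors 71.4% vs 47.4%), a short custodial sentence has the lower rate every time. Pooled: 19.7% vs 42.7% — community supervision has the lower rate overall. The two comparisons disagree.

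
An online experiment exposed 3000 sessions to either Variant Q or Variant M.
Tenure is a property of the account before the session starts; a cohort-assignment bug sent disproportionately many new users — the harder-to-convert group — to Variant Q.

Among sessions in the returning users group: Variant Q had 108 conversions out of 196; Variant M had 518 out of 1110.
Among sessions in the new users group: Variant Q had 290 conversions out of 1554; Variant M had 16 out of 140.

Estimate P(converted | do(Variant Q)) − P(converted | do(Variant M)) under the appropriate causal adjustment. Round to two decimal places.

User tenure satisfies the back-door criterion: it is not a descendant of the variant, and it blocks the spurious path from variant to outcome. Adjusting for it (i.e., using the within-user tenure rates) gives the causal effect.
Adjusting over the population distribution of user tenure: 0.435·(0.551−0.467) + 0.565·(0.187−0.114) = +0.078.

+0.08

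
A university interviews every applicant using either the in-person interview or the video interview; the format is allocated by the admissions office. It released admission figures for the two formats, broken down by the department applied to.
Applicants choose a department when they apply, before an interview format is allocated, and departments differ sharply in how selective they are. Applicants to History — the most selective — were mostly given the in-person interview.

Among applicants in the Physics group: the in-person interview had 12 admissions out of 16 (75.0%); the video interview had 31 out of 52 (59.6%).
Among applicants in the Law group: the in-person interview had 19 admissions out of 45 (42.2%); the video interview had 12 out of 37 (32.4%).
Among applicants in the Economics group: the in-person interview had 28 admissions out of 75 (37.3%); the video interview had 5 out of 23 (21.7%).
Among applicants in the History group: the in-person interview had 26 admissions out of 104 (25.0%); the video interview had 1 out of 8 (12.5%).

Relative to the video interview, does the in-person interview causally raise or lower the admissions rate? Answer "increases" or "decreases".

Here department is a common cause — it drives both which interview format a case falls under and the outcome. The crude comparison mixes populations; the stratum-specific rates are the causally relevant ones.
Within each level — Physics: 75.0% vs 59.6%; Law: 42.2% vs 32.4%; Economics: 37.3% vs 21.7%; History: 25.0% vs 12.5% — the in-person interview is higher every time.

increases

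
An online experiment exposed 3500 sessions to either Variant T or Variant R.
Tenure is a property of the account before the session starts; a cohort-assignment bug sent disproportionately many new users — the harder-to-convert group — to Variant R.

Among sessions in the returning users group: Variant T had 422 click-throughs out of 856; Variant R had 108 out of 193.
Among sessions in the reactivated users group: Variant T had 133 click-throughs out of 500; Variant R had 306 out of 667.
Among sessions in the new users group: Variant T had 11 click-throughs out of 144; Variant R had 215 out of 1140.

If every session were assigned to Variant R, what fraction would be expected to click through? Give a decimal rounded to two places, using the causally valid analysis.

0.39

Variant R is higher inside every user tenure stratum but Variant T is higher in aggregate. Whether to stratify depends on how user tenure relates to the variant.
Nothing the variant does changes user tenure; the imbalance is an allocation artefact. With user tenure also predicting the outcome, the pooled figure is confounded, and the within-stratum comparison is the causal one.
Standardising Variant R to the population user tenure mix: 0.300·108/193 + 0.333·306/667 + 0.367·215/1140 = 0.390.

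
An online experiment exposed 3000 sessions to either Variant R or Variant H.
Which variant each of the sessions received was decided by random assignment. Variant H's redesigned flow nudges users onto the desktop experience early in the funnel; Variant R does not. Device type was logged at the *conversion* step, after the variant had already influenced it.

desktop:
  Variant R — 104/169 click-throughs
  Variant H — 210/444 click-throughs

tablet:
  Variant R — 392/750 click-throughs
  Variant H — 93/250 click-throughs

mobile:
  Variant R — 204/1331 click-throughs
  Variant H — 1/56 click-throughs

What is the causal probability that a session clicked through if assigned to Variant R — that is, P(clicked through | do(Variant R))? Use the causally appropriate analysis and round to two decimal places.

0.31

The distribution of device type is itself part of what the variant does — it is an intermediate outcome. Holding it fixed would remove that part of the effect; the total effect is the pooled difference.
So P(outcome | do(Variant R)) is just the pooled rate for Variant R: 700/2250 = 0.311.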